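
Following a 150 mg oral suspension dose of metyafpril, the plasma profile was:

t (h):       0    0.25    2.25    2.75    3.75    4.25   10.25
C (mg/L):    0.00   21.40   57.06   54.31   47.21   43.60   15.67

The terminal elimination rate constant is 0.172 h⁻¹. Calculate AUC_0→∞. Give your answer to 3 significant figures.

Trapezoidal AUC_0→10.25:
  [0→0.25]: (0.00+21.40)/2 × 0.25 = 2.675
  [0.25→2.25]: (21.40+57.06)/2 × 2 = 78.46
  [2.25→2.75]: (57.06+54.31)/2 × 0.5 = 27.8425
  [2.75→3.75]: (54.31+47.21)/2 × 1 = 50.76
  [3.75→4.25]: (47.21+43.60)/2 × 0.5 = 22.7025
  [4.25→10.25]: (43.60+15.67)/2 × 6 = 177.81
  Sum = 360.25 mg/L·h
Extrapolated tail: C_last / k_e = 15.67 / 0.172 = 91.105
AUC_0→∞ = 360.25 + 91.105 = 451.355 mg/L·h

AUC = 451 mg/L·h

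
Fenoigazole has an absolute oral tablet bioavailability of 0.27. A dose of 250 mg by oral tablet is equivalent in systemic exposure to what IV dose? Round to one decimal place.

D_iv = 67.5 mg

Systemic exposure from an extravascular dose = F × D_ev, so the equivalent IV dose is F × D_ev.
D_iv = F × D_ev = 0.27 × 250 = 67.5 mg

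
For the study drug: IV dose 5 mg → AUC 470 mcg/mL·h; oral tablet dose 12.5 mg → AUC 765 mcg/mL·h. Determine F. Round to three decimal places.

F = 0.651

F = (AUC_ev / D_ev) / (AUC_iv / D_iv)
  = (765/12.5) / (470/5)
  = 61.2 / 94 = 0.6511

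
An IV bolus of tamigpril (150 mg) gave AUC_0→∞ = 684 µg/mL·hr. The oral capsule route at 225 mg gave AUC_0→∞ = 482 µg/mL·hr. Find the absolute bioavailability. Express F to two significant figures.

F = (AUC_ev / D_ev) / (AUC_iv / D_iv)
  = (482/225) / (684/150)
  = 2.14222 / 4.56 = 0.4698

F = 0.47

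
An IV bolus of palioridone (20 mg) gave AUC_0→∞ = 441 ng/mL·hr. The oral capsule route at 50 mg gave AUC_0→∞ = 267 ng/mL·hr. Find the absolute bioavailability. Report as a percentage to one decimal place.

F = (AUC_ev / D_ev) / (AUC_iv / D_iv)
  = (267/50) / (441/20)
  = 5.34 / 22.05 = 0.2422
  = 24.22%

F = 24.2%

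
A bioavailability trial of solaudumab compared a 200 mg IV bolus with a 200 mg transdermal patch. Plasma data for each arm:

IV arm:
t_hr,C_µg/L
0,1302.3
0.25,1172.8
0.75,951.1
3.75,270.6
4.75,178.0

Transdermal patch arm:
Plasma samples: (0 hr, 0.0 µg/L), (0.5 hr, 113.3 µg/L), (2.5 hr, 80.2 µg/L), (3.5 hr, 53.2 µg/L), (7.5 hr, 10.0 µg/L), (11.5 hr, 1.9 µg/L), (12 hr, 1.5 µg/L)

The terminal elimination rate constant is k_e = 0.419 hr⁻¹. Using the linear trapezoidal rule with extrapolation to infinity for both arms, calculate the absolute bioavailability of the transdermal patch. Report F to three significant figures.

Trapezoidal AUC_0→4.75 (IV):
  [0→0.25]: (1302.3+1172.8)/2 × 0.25 = 309.3875
  [0.25→0.75]: (1172.8+951.1)/2 × 0.5 = 530.975
  [0.75→3.75]: (951.1+270.6)/2 × 3 = 1832.55
  [3.75→4.75]: (270.6+178.0)/2 × 1 = 224.3
  Sum = 2897.2125 µg/L·hr
IV tail: 178.0/0.419 = 424.821; AUC_iv,0→∞ = 2897.2125 + 424.821 = 3322.0335 µg/L·hr
Trapezoidal AUC_0→12 (transdermal patch):
  [0→0.5]: (0.0+113.3)/2 × 0.5 = 28.325
  [0.5→2.5]: (113.3+80.2)/2 × 2 = 193.5
  [2.5→3.5]: (80.2+53.2)/2 × 1 = 66.7
  [3.5→7.5]: (53.2+10.0)/2 × 4 = 126.4
  [7.5→11.5]: (10.0+1.9)/2 × 4 = 23.8
  [11.5→12]: (1.9+1.5)/2 × 0.5 = 0.85
  Sum = 439.575 µg/L·hr
transdermal patch tail: 1.5/0.419 = 3.580; AUC_ev,0→∞ = 439.575 + 3.580 = 443.155 µg/L·hr
F = (AUC_ev/D_ev)/(AUC_iv/D_iv) = (443.155/200)/(3322.0335/200) = 2.215775/16.6102 = 0.1334

F = 0.133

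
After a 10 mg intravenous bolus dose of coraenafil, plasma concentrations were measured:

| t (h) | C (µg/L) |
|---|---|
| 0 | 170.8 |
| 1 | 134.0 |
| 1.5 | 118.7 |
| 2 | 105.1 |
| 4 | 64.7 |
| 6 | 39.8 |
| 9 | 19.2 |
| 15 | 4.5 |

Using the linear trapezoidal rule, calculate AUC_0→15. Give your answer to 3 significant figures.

Trapezoidal AUC_0→15:
  [0→1]: (170.8+134.0)/2 × 1 = 152.4
  [1→1.5]: (134.0+118.7)/2 × 0.5 = 63.175
  [1.5→2]: (118.7+105.1)/2 × 0.5 = 55.95
  [2→4]: (105.1+64.7)/2 × 2 = 169.8
  [4→6]: (64.7+39.8)/2 × 2 = 104.5
  [6→9]: (39.8+19.2)/2 × 3 = 88.5
  [9→15]: (19.2+4.5)/2 × 6 = 71.1
  Sum = 705.425 µg/L·h

AUC = 705 µg/L·h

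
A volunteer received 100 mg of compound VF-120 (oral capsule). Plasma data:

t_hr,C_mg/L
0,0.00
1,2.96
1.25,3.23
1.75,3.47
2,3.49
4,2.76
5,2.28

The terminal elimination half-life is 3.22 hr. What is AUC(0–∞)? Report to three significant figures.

AUC = 24.2 mg/L·hr

Trapezoidal AUC_0→5:
  [0→1]: (0.00+2.96)/2 × 1 = 1.48
  [1→1.25]: (2.96+3.23)/2 × 0.25 = 0.77375
  [1.25→1.75]: (3.23+3.47)/2 × 0.5 = 1.675
  [1.75→2]: (3.47+3.49)/2 × 0.25 = 0.87
  [2→4]: (3.49+2.76)/2 × 2 = 6.25
  [4→5]: (2.76+2.28)/2 × 1 = 2.52
  Sum = 13.56875 mg/L·hr
k_e = ln2 / t½ = 0.693147 / 3.22 = 0.2153 hr^-1
Extrapolated tail: C_last / k_e = 2.28 / 0.2153 = 10.590
AUC_0→∞ = 13.56875 + 10.590 = 24.15875 mg/L·hr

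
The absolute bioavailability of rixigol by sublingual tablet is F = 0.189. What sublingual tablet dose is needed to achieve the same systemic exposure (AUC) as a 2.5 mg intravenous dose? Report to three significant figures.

D_sublingual = 13.2 mg

For equal systemic exposure: F × D_ev = D_iv
D_ev = D_iv / F = 2.5 / 0.189 = 13.2275 mg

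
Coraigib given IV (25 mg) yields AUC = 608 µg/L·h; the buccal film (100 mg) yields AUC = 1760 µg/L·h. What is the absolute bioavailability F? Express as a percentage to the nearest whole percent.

F = (AUC_ev / D_ev) / (AUC_iv / D_iv)
  = (1760/100) / (608/25)
  = 17.6 / 24.32 = 0.7237
  = 72.37%

F = 72%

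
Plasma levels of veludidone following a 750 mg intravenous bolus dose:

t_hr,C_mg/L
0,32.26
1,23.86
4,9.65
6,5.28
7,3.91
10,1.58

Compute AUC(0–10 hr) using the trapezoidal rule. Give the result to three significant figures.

Trapezoidal AUC_0→10:
  [0→1]: (32.26+23.86)/2 × 1 = 28.06
  [1→4]: (23.86+9.65)/2 × 3 = 50.265
  [4→6]: (9.65+5.28)/2 × 2 = 14.93
  [6→7]: (5.28+3.91)/2 × 1 = 4.595
  [7→10]: (3.91+1.58)/2 × 3 = 8.235
  Sum = 106.085 mg/L·hr

AUC = 106 mg/L·hr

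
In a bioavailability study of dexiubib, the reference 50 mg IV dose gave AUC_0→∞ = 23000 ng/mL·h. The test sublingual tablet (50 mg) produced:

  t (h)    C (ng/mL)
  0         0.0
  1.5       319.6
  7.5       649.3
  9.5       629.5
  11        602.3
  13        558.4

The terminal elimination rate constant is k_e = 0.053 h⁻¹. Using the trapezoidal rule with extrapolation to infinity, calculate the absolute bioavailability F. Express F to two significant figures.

F = 0.74

Trapezoidal AUC_0→13 (sublingual tablet):
  [0→1.5]: (0.0+319.6)/2 × 1.5 = 239.7
  [1.5→7.5]: (319.6+649.3)/2 × 6 = 2906.7
  [7.5→9.5]: (649.3+629.5)/2 × 2 = 1278.8
  [9.5→11]: (629.5+602.3)/2 × 1.5 = 923.85
  [11→13]: (602.3+558.4)/2 × 2 = 1160.7
  Sum = 6509.75 ng/mL·h
Tail: C_last/k_e = 558.4/0.053 = 10535.849
AUC_0→∞ (sublingual tablet) = 6509.75 + 10535.849 = 17045.599 ng/mL·h
F = (AUC_ev/D_ev)/(AUC_iv/D_iv) = (17045.599/50)/(23000/50) = 340.91198/460 = 0.7411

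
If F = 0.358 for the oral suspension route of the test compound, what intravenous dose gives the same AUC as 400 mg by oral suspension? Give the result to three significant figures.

Systemic exposure from an extravascular dose = F × D_ev, so the equivalent IV dose is F × D_ev.
D_iv = F × D_ev = 0.358 × 400 = 143.2 mg

D_iv = 143 mg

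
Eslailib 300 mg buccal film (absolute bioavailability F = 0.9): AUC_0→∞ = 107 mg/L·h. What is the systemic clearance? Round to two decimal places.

CL = 2.52 L/h

CL = F × Dose / AUC_0→∞
   = 0.9 × 300 / 107 = 2.52336 L/h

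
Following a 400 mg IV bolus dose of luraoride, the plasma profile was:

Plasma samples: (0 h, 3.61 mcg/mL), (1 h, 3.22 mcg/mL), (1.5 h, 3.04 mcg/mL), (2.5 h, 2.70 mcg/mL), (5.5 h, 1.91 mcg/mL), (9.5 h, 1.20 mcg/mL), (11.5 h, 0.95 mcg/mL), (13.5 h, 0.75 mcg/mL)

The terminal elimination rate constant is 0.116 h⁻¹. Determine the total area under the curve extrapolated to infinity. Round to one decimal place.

Trapezoidal AUC_0→13.5:
  [0→1]: (3.61+3.22)/2 × 1 = 3.415
  [1→1.5]: (3.22+3.04)/2 × 0.5 = 1.565
  [1.5→2.5]: (3.04+2.70)/2 × 1 = 2.87
  [2.5→5.5]: (2.70+1.91)/2 × 3 = 6.915
  [5.5→9.5]: (1.91+1.20)/2 × 4 = 6.22
  [9.5→11.5]: (1.20+0.95)/2 × 2 = 2.15
  [11.5→13.5]: (0.95+0.75)/2 × 2 = 1.7
  Sum = 24.835 mcg/mL·h
Extrapolated tail: C_last / k_e = 0.75 / 0.116 = 6.466
AUC_0→∞ = 24.835 + 6.466 = 31.301 mcg/mL·h

AUC = 31.3 mcg/mL·h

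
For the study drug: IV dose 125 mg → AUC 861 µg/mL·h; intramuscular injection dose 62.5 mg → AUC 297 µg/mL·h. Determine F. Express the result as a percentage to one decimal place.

F = (AUC_ev / D_ev) / (AUC_iv / D_iv)
  = (297/62.5) / (861/125)
  = 4.752 / 6.888 = 0.6899
  = 68.99%

F = 69.0%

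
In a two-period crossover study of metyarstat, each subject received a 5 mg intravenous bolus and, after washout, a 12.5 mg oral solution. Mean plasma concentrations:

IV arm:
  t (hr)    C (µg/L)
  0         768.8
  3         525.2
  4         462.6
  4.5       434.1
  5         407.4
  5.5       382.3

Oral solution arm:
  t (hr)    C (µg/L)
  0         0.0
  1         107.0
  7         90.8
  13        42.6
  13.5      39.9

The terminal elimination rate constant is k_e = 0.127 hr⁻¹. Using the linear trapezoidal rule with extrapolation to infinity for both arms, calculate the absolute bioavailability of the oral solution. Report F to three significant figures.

F = 0.0910

Trapezoidal AUC_0→5.5 (IV):
  [0→3]: (768.8+525.2)/2 × 3 = 1941.0
  [3→4]: (525.2+462.6)/2 × 1 = 493.9
  [4→4.5]: (462.6+434.1)/2 × 0.5 = 224.175
  [4.5→5]: (434.1+407.4)/2 × 0.5 = 210.375
  [5→5.5]: (407.4+382.3)/2 × 0.5 = 197.425
  Sum = 3066.875 µg/L·hr
IV tail: 382.3/0.127 = 3010.236; AUC_iv,0→∞ = 3066.875 + 3010.236 = 6077.111 µg/L·hr
Trapezoidal AUC_0→13.5 (oral solution):
  [0→1]: (0.0+107.0)/2 × 1 = 53.5
  [1→7]: (107.0+90.8)/2 × 6 = 593.4
  [7→13]: (90.8+42.6)/2 × 6 = 400.2
  [13→13.5]: (42.6+39.9)/2 × 0.5 = 20.625
  Sum = 1067.725 µg/L·hr
oral solution tail: 39.9/0.127 = 314.173; AUC_ev,0→∞ = 1067.725 + 314.173 = 1381.898 µg/L·hr
F = (AUC_ev/D_ev)/(AUC_iv/D_iv) = (1381.898/12.5)/(6077.111/5) = 110.55184/1215.4222 = 0.0910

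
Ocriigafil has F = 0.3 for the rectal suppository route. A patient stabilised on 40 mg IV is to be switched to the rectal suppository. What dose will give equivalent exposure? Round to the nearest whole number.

D_rectal = 133 mg

For equal systemic exposure: F × D_ev = D_iv
D_ev = D_iv / F = 40 / 0.3 = 133.333 mg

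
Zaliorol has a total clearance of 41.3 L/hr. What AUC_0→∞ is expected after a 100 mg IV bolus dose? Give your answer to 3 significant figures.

AUC_0→∞ = Dose_iv / CL
        = 100 / 41.3 = 2.42131 mg/L·hr

AUC = 2.42 mg/L·hr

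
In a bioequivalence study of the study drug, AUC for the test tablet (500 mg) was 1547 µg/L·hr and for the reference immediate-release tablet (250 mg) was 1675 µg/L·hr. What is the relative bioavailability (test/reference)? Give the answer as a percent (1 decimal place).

F_rel = 46.2%

F_rel = (AUC_test/D_test) / (AUC_ref/D_ref)
      = (1547/500) / (1675/250)
      = 3.094 / 6.7 = 0.4618 = 46.18%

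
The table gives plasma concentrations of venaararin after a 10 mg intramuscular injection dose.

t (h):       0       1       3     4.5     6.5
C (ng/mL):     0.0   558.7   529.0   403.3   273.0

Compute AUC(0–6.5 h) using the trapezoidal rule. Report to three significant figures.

AUC = 2740 ng/mL·h

Trapezoidal AUC_0→6.5:
  [0→1]: (0.0+558.7)/2 × 1 = 279.35
  [1→3]: (558.7+529.0)/2 × 2 = 1087.7
  [3→4.5]: (529.0+403.3)/2 × 1.5 = 699.225
  [4.5→6.5]: (403.3+273.0)/2 × 2 = 676.3
  Sum = 2742.575 ng/mL·h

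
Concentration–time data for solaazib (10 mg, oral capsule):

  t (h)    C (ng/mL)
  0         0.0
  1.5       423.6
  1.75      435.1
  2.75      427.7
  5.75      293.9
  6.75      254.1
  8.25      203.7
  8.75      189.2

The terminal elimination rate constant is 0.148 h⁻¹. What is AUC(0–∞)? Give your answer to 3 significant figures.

Trapezoidal AUC_0→8.75:
  [0→1.5]: (0.0+423.6)/2 × 1.5 = 317.7
  [1.5→1.75]: (423.6+435.1)/2 × 0.25 = 107.3375
  [1.75→2.75]: (435.1+427.7)/2 × 1 = 431.4
  [2.75→5.75]: (427.7+293.9)/2 × 3 = 1082.4
  [5.75→6.75]: (293.9+254.1)/2 × 1 = 274.0
  [6.75→8.25]: (254.1+203.7)/2 × 1.5 = 343.35
  [8.25→8.75]: (203.7+189.2)/2 × 0.5 = 98.225
  Sum = 2654.4125 ng/mL·h
Extrapolated tail: C_last / k_e = 189.2 / 0.148 = 1278.378
AUC_0→∞ = 2654.4125 + 1278.378 = 3932.7905 ng/mL·h

AUC = 3930 ng/mL·h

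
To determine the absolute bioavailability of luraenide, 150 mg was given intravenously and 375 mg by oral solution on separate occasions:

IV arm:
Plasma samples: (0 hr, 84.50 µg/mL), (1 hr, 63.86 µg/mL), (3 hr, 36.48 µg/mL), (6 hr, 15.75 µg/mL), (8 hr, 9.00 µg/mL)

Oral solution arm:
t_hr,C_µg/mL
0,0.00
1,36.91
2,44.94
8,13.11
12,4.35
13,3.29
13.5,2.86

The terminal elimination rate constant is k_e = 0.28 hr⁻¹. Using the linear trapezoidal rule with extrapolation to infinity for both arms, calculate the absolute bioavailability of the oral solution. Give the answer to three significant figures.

F = 0.367

Trapezoidal AUC_0→8 (IV):
  [0→1]: (84.50+63.86)/2 × 1 = 74.18
  [1→3]: (63.86+36.48)/2 × 2 = 100.34
  [3→6]: (36.48+15.75)/2 × 3 = 78.345
  [6→8]: (15.75+9.00)/2 × 2 = 24.75
  Sum = 277.615 µg/mL·hr
IV tail: 9.00/0.28 = 32.143; AUC_iv,0→∞ = 277.615 + 32.143 = 309.758 µg/mL·hr
Trapezoidal AUC_0→13.5 (oral solution):
  [0→1]: (0.00+36.91)/2 × 1 = 18.455
  [1→2]: (36.91+44.94)/2 × 1 = 40.925
  [2→8]: (44.94+13.11)/2 × 6 = 174.15
  [8→12]: (13.11+4.35)/2 × 4 = 34.92
  [12→13]: (4.35+3.29)/2 × 1 = 3.82
  [13→13.5]: (3.29+2.86)/2 × 0.5 = 1.5375
  Sum = 273.8075 µg/mL·hr
oral solution tail: 2.86/0.28 = 10.214; AUC_ev,0→∞ = 273.8075 + 10.214 = 284.0215 µg/mL·hr
F = (AUC_ev/D_ev)/(AUC_iv/D_iv) = (284.0215/375)/(309.758/150) = 0.757391/2.06505 = 0.3668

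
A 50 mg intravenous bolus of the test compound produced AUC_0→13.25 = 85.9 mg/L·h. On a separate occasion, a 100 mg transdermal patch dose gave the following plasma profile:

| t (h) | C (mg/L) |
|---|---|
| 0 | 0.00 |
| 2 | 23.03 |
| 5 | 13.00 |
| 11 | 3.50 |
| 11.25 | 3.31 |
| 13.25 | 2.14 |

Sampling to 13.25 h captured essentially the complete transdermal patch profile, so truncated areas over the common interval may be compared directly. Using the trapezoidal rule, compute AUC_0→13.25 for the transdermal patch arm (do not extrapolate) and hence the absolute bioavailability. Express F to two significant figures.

F = 0.77

Trapezoidal AUC_0→13.25 (transdermal patch):
  [0→2]: (0.00+23.03)/2 × 2 = 23.03
  [2→5]: (23.03+13.00)/2 × 3 = 54.045
  [5→11]: (13.00+3.50)/2 × 6 = 49.5
  [11→11.25]: (3.50+3.31)/2 × 0.25 = 0.85125
  [11.25→13.25]: (3.31+2.14)/2 × 2 = 5.45
  Sum = 132.87625 mg/L·h
F = (AUC_ev/D_ev)/(AUC_iv/D_iv) = (132.87625/100)/(85.9/50) = 1.3287625/1.718 = 0.7734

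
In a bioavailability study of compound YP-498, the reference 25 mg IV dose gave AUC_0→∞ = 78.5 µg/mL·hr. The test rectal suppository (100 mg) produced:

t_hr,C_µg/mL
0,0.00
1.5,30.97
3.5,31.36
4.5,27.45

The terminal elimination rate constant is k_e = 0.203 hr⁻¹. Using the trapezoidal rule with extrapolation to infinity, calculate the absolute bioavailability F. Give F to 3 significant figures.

F = 0.797

Trapezoidal AUC_0→4.5 (rectal suppository):
  [0→1.5]: (0.00+30.97)/2 × 1.5 = 23.2275
  [1.5→3.5]: (30.97+31.36)/2 × 2 = 62.33
  [3.5→4.5]: (31.36+27.45)/2 × 1 = 29.405
  Sum = 114.9625 µg/mL·hr
Tail: C_last/k_e = 27.45/0.203 = 135.222
AUC_0→∞ (rectal suppository) = 114.9625 + 135.222 = 250.1845 µg/mL·hr
F = (AUC_ev/D_ev)/(AUC_iv/D_iv) = (250.1845/100)/(78.5/25) = 2.501845/3.14 = 0.7968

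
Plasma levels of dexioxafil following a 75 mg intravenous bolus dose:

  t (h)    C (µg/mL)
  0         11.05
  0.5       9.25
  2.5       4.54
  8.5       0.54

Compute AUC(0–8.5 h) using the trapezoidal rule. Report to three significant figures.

AUC = 34.1 µg/mL·h

Trapezoidal AUC_0→8.5:
  [0→0.5]: (11.05+9.25)/2 × 0.5 = 5.075
  [0.5→2.5]: (9.25+4.54)/2 × 2 = 13.79
  [2.5→8.5]: (4.54+0.54)/2 × 6 = 15.24
  Sum = 34.105 µg/mL·h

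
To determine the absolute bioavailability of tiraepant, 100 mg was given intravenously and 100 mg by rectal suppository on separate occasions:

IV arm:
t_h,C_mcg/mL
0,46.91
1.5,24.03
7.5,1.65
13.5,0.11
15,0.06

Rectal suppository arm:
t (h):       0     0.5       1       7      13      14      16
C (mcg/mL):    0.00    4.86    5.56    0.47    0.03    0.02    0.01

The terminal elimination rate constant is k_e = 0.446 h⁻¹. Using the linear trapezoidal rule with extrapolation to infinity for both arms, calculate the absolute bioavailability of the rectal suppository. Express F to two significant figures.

F = 0.17

Trapezoidal AUC_0→15 (IV):
  [0→1.5]: (46.91+24.03)/2 × 1.5 = 53.205
  [1.5→7.5]: (24.03+1.65)/2 × 6 = 77.04
  [7.5→13.5]: (1.65+0.11)/2 × 6 = 5.28
  [13.5→15]: (0.11+0.06)/2 × 1.5 = 0.1275
  Sum = 135.6525 mcg/mL·h
IV tail: 0.06/0.446 = 0.135; AUC_iv,0→∞ = 135.6525 + 0.135 = 135.7875 mcg/mL·h
Trapezoidal AUC_0→16 (rectal suppository):
  [0→0.5]: (0.00+4.86)/2 × 0.5 = 1.215
  [0.5→1]: (4.86+5.56)/2 × 0.5 = 2.605
  [1→7]: (5.56+0.47)/2 × 6 = 18.09
  [7→13]: (0.47+0.03)/2 × 6 = 1.5
  [13→14]: (0.03+0.02)/2 × 1 = 0.025
  [14→16]: (0.02+0.01)/2 × 2 = 0.03
  Sum = 23.465 mcg/mL·h
rectal suppository tail: 0.01/0.446 = 0.022; AUC_ev,0→∞ = 23.465 + 0.022 = 23.487 mcg/mL·h
F = (AUC_ev/D_ev)/(AUC_iv/D_iv) = (23.487/100)/(135.7875/100) = 0.23487/1.357875 = 0.1730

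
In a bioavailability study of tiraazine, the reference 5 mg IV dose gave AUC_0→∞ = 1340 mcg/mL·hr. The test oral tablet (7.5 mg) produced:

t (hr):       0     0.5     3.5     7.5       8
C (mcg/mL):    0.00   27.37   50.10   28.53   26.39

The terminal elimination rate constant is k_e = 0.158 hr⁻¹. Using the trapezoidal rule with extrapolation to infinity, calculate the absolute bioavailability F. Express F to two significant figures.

F = 0.23

Trapezoidal AUC_0→8 (oral tablet):
  [0→0.5]: (0.00+27.37)/2 × 0.5 = 6.8425
  [0.5→3.5]: (27.37+50.10)/2 × 3 = 116.205
  [3.5→7.5]: (50.10+28.53)/2 × 4 = 157.26
  [7.5→8]: (28.53+26.39)/2 × 0.5 = 13.73
  Sum = 294.0375 mcg/mL·hr
Tail: C_last/k_e = 26.39/0.158 = 167.025
AUC_0→∞ (oral tablet) = 294.0375 + 167.025 = 461.0625 mcg/mL·hr
F = (AUC_ev/D_ev)/(AUC_iv/D_iv) = (461.0625/7.5)/(1340/5) = 61.475/268 = 0.2294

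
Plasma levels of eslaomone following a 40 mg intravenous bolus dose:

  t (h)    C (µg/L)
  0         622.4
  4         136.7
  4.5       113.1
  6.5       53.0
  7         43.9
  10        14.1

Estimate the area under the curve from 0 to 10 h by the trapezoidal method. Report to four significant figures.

AUC = 1858 µg/L·h

Trapezoidal AUC_0→10:
  [0→4]: (622.4+136.7)/2 × 4 = 1518.2
  [4→4.5]: (136.7+113.1)/2 × 0.5 = 62.45
  [4.5→6.5]: (113.1+53.0)/2 × 2 = 166.1
  [6.5→7]: (53.0+43.9)/2 × 0.5 = 24.225
  [7→10]: (43.9+14.1)/2 × 3 = 87.0
  Sum = 1857.975 µg/L·h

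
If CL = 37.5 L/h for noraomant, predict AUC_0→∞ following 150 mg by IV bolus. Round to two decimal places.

AUC = 4.00 mg/L·h

AUC_0→∞ = Dose_iv / CL
        = 150 / 37.5 = 4 mg/L·h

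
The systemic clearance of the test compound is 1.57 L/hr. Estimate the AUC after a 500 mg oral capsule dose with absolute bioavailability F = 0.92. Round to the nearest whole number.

AUC = 293 mg/L·hr

AUC_0→∞ = F × Dose / CL
        = 0.92 × 500 / 1.57 = 292.994 mg/L·hr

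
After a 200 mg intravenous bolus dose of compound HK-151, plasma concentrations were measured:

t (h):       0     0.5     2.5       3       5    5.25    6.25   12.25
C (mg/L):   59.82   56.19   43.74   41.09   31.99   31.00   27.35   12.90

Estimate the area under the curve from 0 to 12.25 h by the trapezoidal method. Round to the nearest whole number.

Trapezoidal AUC_0→12.25:
  [0→0.5]: (59.82+56.19)/2 × 0.5 = 29.0025
  [0.5→2.5]: (56.19+43.74)/2 × 2 = 99.93
  [2.5→3]: (43.74+41.09)/2 × 0.5 = 21.2075
  [3→5]: (41.09+31.99)/2 × 2 = 73.08
  [5→5.25]: (31.99+31.00)/2 × 0.25 = 7.87375
  [5.25→6.25]: (31.00+27.35)/2 × 1 = 29.175
  [6.25→12.25]: (27.35+12.90)/2 × 6 = 120.75
  Sum = 381.01875 mg/L·h

AUC = 381 mg/L·h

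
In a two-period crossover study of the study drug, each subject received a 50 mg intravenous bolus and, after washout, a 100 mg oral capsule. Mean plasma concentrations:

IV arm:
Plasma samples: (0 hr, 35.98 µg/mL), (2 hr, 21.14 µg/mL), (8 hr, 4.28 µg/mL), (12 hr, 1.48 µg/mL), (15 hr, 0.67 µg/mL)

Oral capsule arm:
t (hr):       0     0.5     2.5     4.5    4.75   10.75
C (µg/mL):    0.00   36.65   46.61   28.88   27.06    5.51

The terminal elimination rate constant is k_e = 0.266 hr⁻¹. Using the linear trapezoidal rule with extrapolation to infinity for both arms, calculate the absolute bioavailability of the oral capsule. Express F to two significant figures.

F = 0.97

Trapezoidal AUC_0→15 (IV):
  [0→2]: (35.98+21.14)/2 × 2 = 57.12
  [2→8]: (21.14+4.28)/2 × 6 = 76.26
  [8→12]: (4.28+1.48)/2 × 4 = 11.52
  [12→15]: (1.48+0.67)/2 × 3 = 3.225
  Sum = 148.125 µg/mL·hr
IV tail: 0.67/0.266 = 2.519; AUC_iv,0→∞ = 148.125 + 2.519 = 150.644 µg/mL·hr
Trapezoidal AUC_0→10.75 (oral capsule):
  [0→0.5]: (0.00+36.65)/2 × 0.5 = 9.1625
  [0.5→2.5]: (36.65+46.61)/2 × 2 = 83.26
  [2.5→4.5]: (46.61+28.88)/2 × 2 = 75.49
  [4.5→4.75]: (28.88+27.06)/2 × 0.25 = 6.9925
  [4.75→10.75]: (27.06+5.51)/2 × 6 = 97.71
  Sum = 272.615 µg/mL·hr
oral capsule tail: 5.51/0.266 = 20.714; AUC_ev,0→∞ = 272.615 + 20.714 = 293.329 µg/mL·hr
F = (AUC_ev/D_ev)/(AUC_iv/D_iv) = (293.329/100)/(150.644/50) = 2.93329/3.01288 = 0.9736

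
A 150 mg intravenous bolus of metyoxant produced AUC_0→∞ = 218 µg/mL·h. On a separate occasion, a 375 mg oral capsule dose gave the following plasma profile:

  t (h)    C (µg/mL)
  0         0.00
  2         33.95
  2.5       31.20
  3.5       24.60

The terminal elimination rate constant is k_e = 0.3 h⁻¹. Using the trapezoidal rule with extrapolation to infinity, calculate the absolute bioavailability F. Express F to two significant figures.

F = 0.29

Trapezoidal AUC_0→3.5 (oral capsule):
  [0→2]: (0.00+33.95)/2 × 2 = 33.95
  [2→2.5]: (33.95+31.20)/2 × 0.5 = 16.2875
  [2.5→3.5]: (31.20+24.60)/2 × 1 = 27.9
  Sum = 78.1375 µg/mL·h
Tail: C_last/k_e = 24.60/0.3 = 82.000
AUC_0→∞ (oral capsule) = 78.1375 + 82.000 = 160.1375 µg/mL·h
F = (AUC_ev/D_ev)/(AUC_iv/D_iv) = (160.1375/375)/(218/150) = 0.427033/1.45333 = 0.2938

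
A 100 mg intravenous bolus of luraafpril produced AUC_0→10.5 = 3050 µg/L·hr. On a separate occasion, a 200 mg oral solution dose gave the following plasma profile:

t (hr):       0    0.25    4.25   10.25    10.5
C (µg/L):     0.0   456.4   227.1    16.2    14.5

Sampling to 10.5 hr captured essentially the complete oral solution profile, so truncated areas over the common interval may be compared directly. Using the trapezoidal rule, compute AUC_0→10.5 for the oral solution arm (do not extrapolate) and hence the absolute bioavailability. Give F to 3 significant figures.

Trapezoidal AUC_0→10.5 (oral solution):
  [0→0.25]: (0.0+456.4)/2 × 0.25 = 57.05
  [0.25→4.25]: (456.4+227.1)/2 × 4 = 1367.0
  [4.25→10.25]: (227.1+16.2)/2 × 6 = 729.9
  [10.25→10.5]: (16.2+14.5)/2 × 0.25 = 3.8375
  Sum = 2157.7875 µg/L·hr
F = (AUC_ev/D_ev)/(AUC_iv/D_iv) = (2157.7875/200)/(3050/100) = 10.7889/30.5 = 0.3537

F = 0.354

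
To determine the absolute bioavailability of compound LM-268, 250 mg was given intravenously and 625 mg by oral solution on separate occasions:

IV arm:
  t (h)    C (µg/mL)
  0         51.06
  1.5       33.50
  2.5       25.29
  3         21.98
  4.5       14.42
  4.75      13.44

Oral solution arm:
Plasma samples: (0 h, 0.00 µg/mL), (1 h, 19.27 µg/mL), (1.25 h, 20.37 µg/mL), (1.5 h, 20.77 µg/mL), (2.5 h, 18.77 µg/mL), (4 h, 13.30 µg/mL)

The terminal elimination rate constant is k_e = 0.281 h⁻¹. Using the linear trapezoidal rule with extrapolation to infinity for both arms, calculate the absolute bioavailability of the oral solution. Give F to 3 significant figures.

Trapezoidal AUC_0→4.75 (IV):
  [0→1.5]: (51.06+33.50)/2 × 1.5 = 63.42
  [1.5→2.5]: (33.50+25.29)/2 × 1 = 29.395
  [2.5→3]: (25.29+21.98)/2 × 0.5 = 11.8175
  [3→4.5]: (21.98+14.42)/2 × 1.5 = 27.3
  [4.5→4.75]: (14.42+13.44)/2 × 0.25 = 3.4825
  Sum = 135.415 µg/mL·h
IV tail: 13.44/0.281 = 47.829; AUC_iv,0→∞ = 135.415 + 47.829 = 183.244 µg/mL·h
Trapezoidal AUC_0→4 (oral solution):
  [0→1]: (0.00+19.27)/2 × 1 = 9.635
  [1→1.25]: (19.27+20.37)/2 × 0.25 = 4.955
  [1.25→1.5]: (20.37+20.77)/2 × 0.25 = 5.1425
  [1.5→2.5]: (20.77+18.77)/2 × 1 = 19.77
  [2.5→4]: (18.77+13.30)/2 × 1.5 = 24.0525
  Sum = 63.555 µg/mL·h
oral solution tail: 13.30/0.281 = 47.331; AUC_ev,0→∞ = 63.555 + 47.331 = 110.886 µg/mL·h
F = (AUC_ev/D_ev)/(AUC_iv/D_iv) = (110.886/625)/(183.244/250) = 0.1774176/0.732976 = 0.2421

F = 0.242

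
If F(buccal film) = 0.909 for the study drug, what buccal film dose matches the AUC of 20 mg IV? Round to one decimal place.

D_buccal = 22.0 mg

For equal systemic exposure: F × D_ev = D_iv
D_ev = D_iv / F = 20 / 0.909 = 22.0022 mg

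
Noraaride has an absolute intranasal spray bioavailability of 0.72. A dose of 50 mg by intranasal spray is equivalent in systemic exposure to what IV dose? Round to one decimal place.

Systemic exposure from an extravascular dose = F × D_ev, so the equivalent IV dose is F × D_ev.
D_iv = F × D_ev = 0.72 × 50 = 36 mg

D_iv = 36.0 mg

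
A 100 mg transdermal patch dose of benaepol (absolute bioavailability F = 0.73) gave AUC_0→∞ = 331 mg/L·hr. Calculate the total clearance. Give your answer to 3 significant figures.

CL = 0.221 L/hr

CL = F × Dose / AUC_0→∞
   = 0.73 × 100 / 331 = 0.220544 L/hr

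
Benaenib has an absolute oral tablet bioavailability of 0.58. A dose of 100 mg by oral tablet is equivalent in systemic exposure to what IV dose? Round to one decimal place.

D_iv = 58.0 mg

Systemic exposure from an extravascular dose = F × D_ev, so the equivalent IV dose is F × D_ev.
D_iv = F × D_ev = 0.58 × 100 = 58 mg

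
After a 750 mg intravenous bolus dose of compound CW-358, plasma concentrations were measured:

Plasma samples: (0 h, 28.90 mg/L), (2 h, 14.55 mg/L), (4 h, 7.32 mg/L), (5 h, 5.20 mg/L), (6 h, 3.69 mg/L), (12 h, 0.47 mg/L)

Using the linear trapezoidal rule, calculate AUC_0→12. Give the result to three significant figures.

AUC = 88.5 mg/L·h

Trapezoidal AUC_0→12:
  [0→2]: (28.90+14.55)/2 × 2 = 43.45
  [2→4]: (14.55+7.32)/2 × 2 = 21.87
  [4→5]: (7.32+5.20)/2 × 1 = 6.26
  [5→6]: (5.20+3.69)/2 × 1 = 4.445
  [6→12]: (3.69+0.47)/2 × 6 = 12.48
  Sum = 88.505 mg/L·h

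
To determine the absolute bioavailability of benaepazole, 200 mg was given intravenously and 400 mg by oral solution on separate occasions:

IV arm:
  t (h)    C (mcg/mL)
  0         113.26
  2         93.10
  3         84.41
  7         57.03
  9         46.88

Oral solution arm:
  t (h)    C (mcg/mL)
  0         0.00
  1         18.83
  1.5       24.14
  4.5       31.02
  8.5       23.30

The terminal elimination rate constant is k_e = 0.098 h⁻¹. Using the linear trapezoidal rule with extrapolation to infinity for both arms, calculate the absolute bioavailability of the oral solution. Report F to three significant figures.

Trapezoidal AUC_0→9 (IV):
  [0→2]: (113.26+93.10)/2 × 2 = 206.36
  [2→3]: (93.10+84.41)/2 × 1 = 88.755
  [3→7]: (84.41+57.03)/2 × 4 = 282.88
  [7→9]: (57.03+46.88)/2 × 2 = 103.91
  Sum = 681.905 mcg/mL·h
IV tail: 46.88/0.098 = 478.367; AUC_iv,0→∞ = 681.905 + 478.367 = 1160.272 mcg/mL·h
Trapezoidal AUC_0→8.5 (oral solution):
  [0→1]: (0.00+18.83)/2 × 1 = 9.415
  [1→1.5]: (18.83+24.14)/2 × 0.5 = 10.7425
  [1.5→4.5]: (24.14+31.02)/2 × 3 = 82.74
  [4.5→8.5]: (31.02+23.30)/2 × 4 = 108.64
  Sum = 211.5375 mcg/mL·h
oral solution tail: 23.30/0.098 = 237.755; AUC_ev,0→∞ = 211.5375 + 237.755 = 449.2925 mcg/mL·h
F = (AUC_ev/D_ev)/(AUC_iv/D_iv) = (449.2925/400)/(1160.272/200) = 1.12323/5.80136 = 0.1936

F = 0.194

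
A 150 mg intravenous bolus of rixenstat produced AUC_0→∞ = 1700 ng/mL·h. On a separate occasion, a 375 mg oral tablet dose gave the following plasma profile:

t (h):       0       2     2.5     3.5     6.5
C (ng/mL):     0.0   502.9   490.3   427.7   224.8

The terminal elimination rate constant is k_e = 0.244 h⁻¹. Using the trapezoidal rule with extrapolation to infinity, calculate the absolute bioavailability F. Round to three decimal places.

F = 0.732

Trapezoidal AUC_0→6.5 (oral tablet):
  [0→2]: (0.0+502.9)/2 × 2 = 502.9
  [2→2.5]: (502.9+490.3)/2 × 0.5 = 248.3
  [2.5→3.5]: (490.3+427.7)/2 × 1 = 459.0
  [3.5→6.5]: (427.7+224.8)/2 × 3 = 978.75
  Sum = 2188.95 ng/mL·h
Tail: C_last/k_e = 224.8/0.244 = 921.311
AUC_0→∞ (oral tablet) = 2188.95 + 921.311 = 3110.261 ng/mL·h
F = (AUC_ev/D_ev)/(AUC_iv/D_iv) = (3110.261/375)/(1700/150) = 8.29403/11.3333 = 0.7318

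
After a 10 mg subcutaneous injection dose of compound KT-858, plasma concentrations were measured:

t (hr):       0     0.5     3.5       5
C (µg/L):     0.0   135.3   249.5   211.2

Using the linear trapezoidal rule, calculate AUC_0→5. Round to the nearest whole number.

Trapezoidal AUC_0→5:
  [0→0.5]: (0.0+135.3)/2 × 0.5 = 33.825
  [0.5→3.5]: (135.3+249.5)/2 × 3 = 577.2
  [3.5→5]: (249.5+211.2)/2 × 1.5 = 345.525
  Sum = 956.55 µg/L·hr

AUC = 957 µg/L·hr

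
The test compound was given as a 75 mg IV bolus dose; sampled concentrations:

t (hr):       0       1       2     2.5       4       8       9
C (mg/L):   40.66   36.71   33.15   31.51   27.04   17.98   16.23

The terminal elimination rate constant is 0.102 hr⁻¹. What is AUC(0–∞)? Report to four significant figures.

Trapezoidal AUC_0→9:
  [0→1]: (40.66+36.71)/2 × 1 = 38.685
  [1→2]: (36.71+33.15)/2 × 1 = 34.93
  [2→2.5]: (33.15+31.51)/2 × 0.5 = 16.165
  [2.5→4]: (31.51+27.04)/2 × 1.5 = 43.9125
  [4→8]: (27.04+17.98)/2 × 4 = 90.04
  [8→9]: (17.98+16.23)/2 × 1 = 17.105
  Sum = 240.8375 mg/L·hr
Extrapolated tail: C_last / k_e = 16.23 / 0.102 = 159.118
AUC_0→∞ = 240.8375 + 159.118 = 399.9555 mg/L·hr

AUC = 400.0 mg/L·hr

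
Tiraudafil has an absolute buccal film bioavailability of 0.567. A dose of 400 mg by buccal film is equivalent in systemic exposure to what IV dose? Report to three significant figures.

Systemic exposure from an extravascular dose = F × D_ev, so the equivalent IV dose is F × D_ev.
D_iv = F × D_ev = 0.567 × 400 = 226.8 mg

D_iv = 227 mg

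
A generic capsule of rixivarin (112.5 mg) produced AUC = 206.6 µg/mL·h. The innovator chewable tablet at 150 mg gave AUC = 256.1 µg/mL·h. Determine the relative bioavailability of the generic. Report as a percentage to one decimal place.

F_rel = (AUC_test/D_test) / (AUC_ref/D_ref)
      = (206.6/112.5) / (256.1/150)
      = 1.83644 / 1.70733 = 1.0756 = 107.56%

F_rel = 107.6%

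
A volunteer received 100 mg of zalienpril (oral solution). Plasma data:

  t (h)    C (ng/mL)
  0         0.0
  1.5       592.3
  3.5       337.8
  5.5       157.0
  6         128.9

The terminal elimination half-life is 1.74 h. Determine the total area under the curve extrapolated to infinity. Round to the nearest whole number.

AUC = 2264 ng/mL·h

Trapezoidal AUC_0→6:
  [0→1.5]: (0.0+592.3)/2 × 1.5 = 444.225
  [1.5→3.5]: (592.3+337.8)/2 × 2 = 930.1
  [3.5→5.5]: (337.8+157.0)/2 × 2 = 494.8
  [5.5→6]: (157.0+128.9)/2 × 0.5 = 71.475
  Sum = 1940.6 ng/mL·h
k_e = ln2 / t½ = 0.693147 / 1.74 = 0.3984 h^-1
Extrapolated tail: C_last / k_e = 128.9 / 0.3984 = 323.544
AUC_0→∞ = 1940.6 + 323.544 = 2264.144 ng/mL·h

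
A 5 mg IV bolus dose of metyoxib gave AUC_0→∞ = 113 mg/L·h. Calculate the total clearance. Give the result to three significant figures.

CL = Dose_iv / AUC_0→∞
   = 5 / 113 = 0.0442478 L/h

CL = 0.0442 L/h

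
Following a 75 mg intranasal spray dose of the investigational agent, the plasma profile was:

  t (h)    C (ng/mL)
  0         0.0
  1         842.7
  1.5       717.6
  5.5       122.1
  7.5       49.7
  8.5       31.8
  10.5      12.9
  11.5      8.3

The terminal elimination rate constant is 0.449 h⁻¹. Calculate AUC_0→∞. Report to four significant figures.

Trapezoidal AUC_0→11.5:
  [0→1]: (0.0+842.7)/2 × 1 = 421.35
  [1→1.5]: (842.7+717.6)/2 × 0.5 = 390.075
  [1.5→5.5]: (717.6+122.1)/2 × 4 = 1679.4
  [5.5→7.5]: (122.1+49.7)/2 × 2 = 171.8
  [7.5→8.5]: (49.7+31.8)/2 × 1 = 40.75
  [8.5→10.5]: (31.8+12.9)/2 × 2 = 44.7
  [10.5→11.5]: (12.9+8.3)/2 × 1 = 10.6
  Sum = 2758.675 ng/mL·h
Extrapolated tail: C_last / k_e = 8.3 / 0.449 = 18.486
AUC_0→∞ = 2758.675 + 18.486 = 2777.161 ng/mL·h

AUC = 2777 ng/mL·h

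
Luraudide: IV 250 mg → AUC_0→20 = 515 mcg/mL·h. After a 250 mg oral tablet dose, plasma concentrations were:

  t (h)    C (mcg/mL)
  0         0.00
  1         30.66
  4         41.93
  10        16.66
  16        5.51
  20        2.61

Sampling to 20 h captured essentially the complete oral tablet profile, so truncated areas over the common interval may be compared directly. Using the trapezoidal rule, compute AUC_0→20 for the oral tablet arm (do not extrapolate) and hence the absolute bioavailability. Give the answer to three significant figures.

F = 0.743

Trapezoidal AUC_0→20 (oral tablet):
  [0→1]: (0.00+30.66)/2 × 1 = 15.33
  [1→4]: (30.66+41.93)/2 × 3 = 108.885
  [4→10]: (41.93+16.66)/2 × 6 = 175.77
  [10→16]: (16.66+5.51)/2 × 6 = 66.51
  [16→20]: (5.51+2.61)/2 × 4 = 16.24
  Sum = 382.735 mcg/mL·h
F = (AUC_ev/D_ev)/(AUC_iv/D_iv) = (382.735/250)/(515/250) = 1.53094/2.06 = 0.7432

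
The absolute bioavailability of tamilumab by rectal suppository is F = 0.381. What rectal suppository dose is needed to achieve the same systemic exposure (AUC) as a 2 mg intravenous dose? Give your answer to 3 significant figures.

For equal systemic exposure: F × D_ev = D_iv
D_ev = D_iv / F = 2 / 0.381 = 5.24934 mg

D_rectal = 5.25 mg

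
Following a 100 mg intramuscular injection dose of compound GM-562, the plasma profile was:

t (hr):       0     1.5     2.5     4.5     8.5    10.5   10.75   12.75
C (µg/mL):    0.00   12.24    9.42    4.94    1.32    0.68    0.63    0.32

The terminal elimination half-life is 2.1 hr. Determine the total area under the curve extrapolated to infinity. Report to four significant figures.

Trapezoidal AUC_0→12.75:
  [0→1.5]: (0.00+12.24)/2 × 1.5 = 9.18
  [1.5→2.5]: (12.24+9.42)/2 × 1 = 10.83
  [2.5→4.5]: (9.42+4.94)/2 × 2 = 14.36
  [4.5→8.5]: (4.94+1.32)/2 × 4 = 12.52
  [8.5→10.5]: (1.32+0.68)/2 × 2 = 2.0
  [10.5→10.75]: (0.68+0.63)/2 × 0.25 = 0.16375
  [10.75→12.75]: (0.63+0.32)/2 × 2 = 0.95
  Sum = 50.00375 µg/mL·hr
k_e = ln2 / t½ = 0.693147 / 2.1 = 0.3301 hr^-1
Extrapolated tail: C_last / k_e = 0.32 / 0.3301 = 0.969
AUC_0→∞ = 50.00375 + 0.969 = 50.97275 µg/mL·hr

AUC = 50.97 µg/mL·hr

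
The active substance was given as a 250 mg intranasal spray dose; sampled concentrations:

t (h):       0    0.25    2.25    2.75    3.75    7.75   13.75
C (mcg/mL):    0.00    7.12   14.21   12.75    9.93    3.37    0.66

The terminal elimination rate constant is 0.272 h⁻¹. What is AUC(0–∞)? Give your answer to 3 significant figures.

Trapezoidal AUC_0→13.75:
  [0→0.25]: (0.00+7.12)/2 × 0.25 = 0.89
  [0.25→2.25]: (7.12+14.21)/2 × 2 = 21.33
  [2.25→2.75]: (14.21+12.75)/2 × 0.5 = 6.74
  [2.75→3.75]: (12.75+9.93)/2 × 1 = 11.34
  [3.75→7.75]: (9.93+3.37)/2 × 4 = 26.6
  [7.75→13.75]: (3.37+0.66)/2 × 6 = 12.09
  Sum = 78.99 mcg/mL·h
Extrapolated tail: C_last / k_e = 0.66 / 0.272 = 2.426
AUC_0→∞ = 78.99 + 2.426 = 81.416 mcg/mL·h

AUC = 81.4 mcg/mL·h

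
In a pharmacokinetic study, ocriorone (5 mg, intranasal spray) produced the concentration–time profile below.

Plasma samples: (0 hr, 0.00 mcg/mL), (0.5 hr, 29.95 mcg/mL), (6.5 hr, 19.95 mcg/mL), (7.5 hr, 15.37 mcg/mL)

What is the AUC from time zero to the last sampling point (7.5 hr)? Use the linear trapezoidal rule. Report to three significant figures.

Trapezoidal AUC_0→7.5:
  [0→0.5]: (0.00+29.95)/2 × 0.5 = 7.4875
  [0.5→6.5]: (29.95+19.95)/2 × 6 = 149.7
  [6.5→7.5]: (19.95+15.37)/2 × 1 = 17.66
  Sum = 174.8475 mcg/mL·hr

AUC = 175 mcg/mL·hr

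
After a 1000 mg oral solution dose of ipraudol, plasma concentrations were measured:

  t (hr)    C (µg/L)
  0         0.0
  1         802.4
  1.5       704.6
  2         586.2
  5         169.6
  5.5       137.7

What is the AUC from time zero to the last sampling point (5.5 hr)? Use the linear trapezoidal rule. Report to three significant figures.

Trapezoidal AUC_0→5.5:
  [0→1]: (0.0+802.4)/2 × 1 = 401.2
  [1→1.5]: (802.4+704.6)/2 × 0.5 = 376.75
  [1.5→2]: (704.6+586.2)/2 × 0.5 = 322.7
  [2→5]: (586.2+169.6)/2 × 3 = 1133.7
  [5→5.5]: (169.6+137.7)/2 × 0.5 = 76.825
  Sum = 2311.175 µg/L·hr

AUC = 2310 µg/L·hr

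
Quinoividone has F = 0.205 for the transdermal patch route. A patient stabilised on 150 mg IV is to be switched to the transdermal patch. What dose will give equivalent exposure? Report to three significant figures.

D_transdermal = 732 mg

For equal systemic exposure: F × D_ev = D_iv
D_ev = D_iv / F = 150 / 0.205 = 731.707 mg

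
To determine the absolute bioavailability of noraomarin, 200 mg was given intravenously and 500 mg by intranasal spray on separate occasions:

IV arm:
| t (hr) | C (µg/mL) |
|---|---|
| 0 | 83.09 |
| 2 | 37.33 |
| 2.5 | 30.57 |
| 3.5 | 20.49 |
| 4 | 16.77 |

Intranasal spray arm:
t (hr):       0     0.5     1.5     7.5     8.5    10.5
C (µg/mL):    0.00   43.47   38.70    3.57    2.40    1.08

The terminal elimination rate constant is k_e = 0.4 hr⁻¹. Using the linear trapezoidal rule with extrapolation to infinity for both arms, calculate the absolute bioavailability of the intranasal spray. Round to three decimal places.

Trapezoidal AUC_0→4 (IV):
  [0→2]: (83.09+37.33)/2 × 2 = 120.42
  [2→2.5]: (37.33+30.57)/2 × 0.5 = 16.975
  [2.5→3.5]: (30.57+20.49)/2 × 1 = 25.53
  [3.5→4]: (20.49+16.77)/2 × 0.5 = 9.315
  Sum = 172.24 µg/mL·hr
IV tail: 16.77/0.4 = 41.925; AUC_iv,0→∞ = 172.24 + 41.925 = 214.165 µg/mL·hr
Trapezoidal AUC_0→10.5 (intranasal spray):
  [0→0.5]: (0.00+43.47)/2 × 0.5 = 10.8675
  [0.5→1.5]: (43.47+38.70)/2 × 1 = 41.085
  [1.5→7.5]: (38.70+3.57)/2 × 6 = 126.81
  [7.5→8.5]: (3.57+2.40)/2 × 1 = 2.985
  [8.5→10.5]: (2.40+1.08)/2 × 2 = 3.48
  Sum = 185.2275 µg/mL·hr
intranasal spray tail: 1.08/0.4 = 2.700; AUC_ev,0→∞ = 185.2275 + 2.700 = 187.9275 µg/mL·hr
F = (AUC_ev/D_ev)/(AUC_iv/D_iv) = (187.9275/500)/(214.165/200) = 0.375855/1.070825 = 0.3510

F = 0.351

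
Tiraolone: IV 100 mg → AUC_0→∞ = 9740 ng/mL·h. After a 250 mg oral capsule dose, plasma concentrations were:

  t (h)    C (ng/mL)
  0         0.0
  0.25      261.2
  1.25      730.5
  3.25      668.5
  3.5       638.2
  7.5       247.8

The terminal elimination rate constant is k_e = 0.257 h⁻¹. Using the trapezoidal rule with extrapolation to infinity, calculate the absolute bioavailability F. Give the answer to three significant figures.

F = 0.198

Trapezoidal AUC_0→7.5 (oral capsule):
  [0→0.25]: (0.0+261.2)/2 × 0.25 = 32.65
  [0.25→1.25]: (261.2+730.5)/2 × 1 = 495.85
  [1.25→3.25]: (730.5+668.5)/2 × 2 = 1399.0
  [3.25→3.5]: (668.5+638.2)/2 × 0.25 = 163.3375
  [3.5→7.5]: (638.2+247.8)/2 × 4 = 1772.0
  Sum = 3862.8375 ng/mL·h
Tail: C_last/k_e = 247.8/0.257 = 964.202
AUC_0→∞ (oral capsule) = 3862.8375 + 964.202 = 4827.0395 ng/mL·h
F = (AUC_ev/D_ev)/(AUC_iv/D_iv) = (4827.0395/250)/(9740/100) = 19.308158/97.4 = 0.1982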